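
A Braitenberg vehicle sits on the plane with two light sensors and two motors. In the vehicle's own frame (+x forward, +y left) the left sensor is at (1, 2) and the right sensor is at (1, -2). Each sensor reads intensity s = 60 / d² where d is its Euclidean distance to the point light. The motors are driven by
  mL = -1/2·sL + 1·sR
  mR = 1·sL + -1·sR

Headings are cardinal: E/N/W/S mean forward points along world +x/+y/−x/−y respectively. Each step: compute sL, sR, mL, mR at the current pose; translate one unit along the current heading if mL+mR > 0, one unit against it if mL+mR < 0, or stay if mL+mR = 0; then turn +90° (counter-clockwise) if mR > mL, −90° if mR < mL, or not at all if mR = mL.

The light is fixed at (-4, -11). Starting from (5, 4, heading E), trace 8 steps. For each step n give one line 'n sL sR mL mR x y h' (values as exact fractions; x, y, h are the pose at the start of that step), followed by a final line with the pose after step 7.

n=0: pose=(5,4,E); sL=60/389, sR=60/269; mL=15270/104641, mR=-7200/104641; mL+mR=30/389 → advance +1; mR−mL=-22470/104641 → turn -1·90°
n=1: pose=(6,4,S); sL=3/17, sR=3/13; mL=63/442, mR=-12/221; mL+mR=3/34 → advance +1; mR−mL=-87/442 → turn -1·90°
n=2: pose=(6,3,W); sL=4/15, sR=60/337; mL=226/5055, mR=448/5055; mL+mR=2/15 → advance +1; mR−mL=74/1685 → turn +1·90°
n=3: pose=(5,3,S); sL=6/29, sR=30/109; mL=543/3161, mR=-216/3161; mL+mR=3/29 → advance +1; mR−mL=-759/3161 → turn -1·90°
n=4: pose=(5,2,W); sL=12/37, sR=60/289; mL=486/10693, mR=1248/10693; mL+mR=6/37 → advance +1; mR−mL=762/10693 → turn +1·90°
n=5: pose=(4,2,S); sL=15/61, sR=1/3; mL=77/366, mR=-16/183; mL+mR=15/122 → advance +1; mR−mL=-109/366 → turn -1·90°
n=6: pose=(4,1,W); sL=60/149, sR=12/49; mL=318/7301, mR=1152/7301; mL+mR=30/149 → advance +1; mR−mL=834/7301 → turn +1·90°
n=7: pose=(3,1,S); sL=30/101, sR=30/73; mL=1935/7373, mR=-840/7373; mL+mR=15/101 → advance +1; mR−mL=-2775/7373 → turn -1·90°

0 60/389 60/269 15270/104641 -7200/104641 5 4 E
1 3/17 3/13 63/442 -12/221 6 4 S
2 4/15 60/337 226/5055 448/5055 6 3 W
3 6/29 30/109 543/3161 -216/3161 5 3 S
4 12/37 60/289 486/10693 1248/10693 5 2 W
5 15/61 1/3 77/366 -16/183 4 2 S
6 60/149 12/49 318/7301 1152/7301 4 1 W
7 30/101 30/73 1935/7373 -840/7373 3 1 S
final 3 0 W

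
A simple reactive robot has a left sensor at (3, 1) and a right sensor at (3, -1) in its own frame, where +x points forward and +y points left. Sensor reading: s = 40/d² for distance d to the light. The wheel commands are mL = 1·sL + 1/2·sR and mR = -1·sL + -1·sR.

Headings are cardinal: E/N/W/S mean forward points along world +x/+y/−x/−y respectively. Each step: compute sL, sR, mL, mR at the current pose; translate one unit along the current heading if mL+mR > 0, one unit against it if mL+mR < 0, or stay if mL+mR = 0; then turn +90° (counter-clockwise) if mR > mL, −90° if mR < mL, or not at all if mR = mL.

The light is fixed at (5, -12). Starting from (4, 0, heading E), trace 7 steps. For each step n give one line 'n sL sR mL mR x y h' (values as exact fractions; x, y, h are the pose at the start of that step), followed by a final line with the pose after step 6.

n=0: pose=(4,0,E); sL=40/173, sR=8/25; mL=1692/4325, mR=-2384/4325; mL+mR=-4/25 → advance -1; mR−mL=-4076/4325 → turn -1·90°
n=1: pose=(3,0,S); sL=20/41, sR=4/9; mL=262/369, mR=-344/369; mL+mR=-2/9 → advance -1; mR−mL=-202/123 → turn -1·90°
n=2: pose=(3,1,W); sL=40/169, sR=40/221; mL=940/2873, mR=-1200/2873; mL+mR=-20/221 → advance -1; mR−mL=-2140/2873 → turn -1·90°
n=3: pose=(4,1,N); sL=2/13, sR=5/32; mL=193/832, mR=-129/416; mL+mR=-5/64 → advance -1; mR−mL=-451/832 → turn -1·90°
n=4: pose=(4,0,E); sL=40/173, sR=8/25; mL=1692/4325, mR=-2384/4325; mL+mR=-4/25 → advance -1; mR−mL=-4076/4325 → turn -1·90°
n=5: pose=(3,0,S); sL=20/41, sR=4/9; mL=262/369, mR=-344/369; mL+mR=-2/9 → advance -1; mR−mL=-202/123 → turn -1·90°
n=6: pose=(3,1,W); sL=40/169, sR=40/221; mL=940/2873, mR=-1200/2873; mL+mR=-20/221 → advance -1; mR−mL=-2140/2873 → turn -1·90°

0 40/173 8/25 1692/4325 -2384/4325 4 0 E
1 20/41 4/9 262/369 -344/369 3 0 S
2 40/169 40/221 940/2873 -1200/2873 3 1 W
3 2/13 5/32 193/832 -129/416 4 1 N
4 40/173 8/25 1692/4325 -2384/4325 4 0 E
5 20/41 4/9 262/369 -344/369 3 0 S
6 40/169 40/221 940/2873 -1200/2873 3 1 W
final 4 1 N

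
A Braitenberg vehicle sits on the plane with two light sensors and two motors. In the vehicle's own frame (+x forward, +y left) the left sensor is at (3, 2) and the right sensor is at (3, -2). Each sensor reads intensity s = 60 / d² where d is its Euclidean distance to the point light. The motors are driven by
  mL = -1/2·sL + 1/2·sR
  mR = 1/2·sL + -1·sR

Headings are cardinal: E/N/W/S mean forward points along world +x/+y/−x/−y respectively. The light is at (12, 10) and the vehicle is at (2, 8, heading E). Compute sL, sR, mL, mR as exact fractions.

left sensor world pos  = (5, 10); dL² = 49
right sensor world pos = (5, 6); dR² = 65
sL = 60/49 = 60/49
sR = 60/65 = 12/13
mL = -1/2·sL + 1/2·sR = -96/637
mR = 1/2·sL + -1·sR = -198/637

60/49 12/13 -96/637 -198/637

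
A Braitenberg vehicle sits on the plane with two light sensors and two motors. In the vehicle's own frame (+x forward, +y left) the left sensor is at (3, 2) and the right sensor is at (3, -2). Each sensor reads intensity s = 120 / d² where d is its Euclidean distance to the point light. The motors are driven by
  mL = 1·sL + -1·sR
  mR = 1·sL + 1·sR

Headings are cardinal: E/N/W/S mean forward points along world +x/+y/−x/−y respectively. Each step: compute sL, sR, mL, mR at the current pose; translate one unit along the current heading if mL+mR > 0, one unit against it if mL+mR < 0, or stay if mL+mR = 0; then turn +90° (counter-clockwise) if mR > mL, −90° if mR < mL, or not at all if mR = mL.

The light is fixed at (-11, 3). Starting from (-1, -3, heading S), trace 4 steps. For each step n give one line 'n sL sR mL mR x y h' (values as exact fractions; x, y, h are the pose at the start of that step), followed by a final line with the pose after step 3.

n=0: pose=(-1,-3,S); sL=8/15, sR=24/29; mL=-128/435, mR=592/435; mL+mR=16/15 → advance +1; mR−mL=48/29 → turn +1·90°
n=1: pose=(-1,-4,E); sL=60/97, sR=12/25; mL=336/2425, mR=2664/2425; mL+mR=120/97 → advance +1; mR−mL=24/25 → turn +1·90°
n=2: pose=(0,-4,N); sL=120/97, sR=24/37; mL=2112/3589, mR=6768/3589; mL+mR=240/97 → advance +1; mR−mL=48/37 → turn +1·90°
n=3: pose=(0,-3,W); sL=15/16, sR=3/2; mL=-9/16, mR=39/16; mL+mR=15/8 → advance +1; mR−mL=3 → turn +1·90°

0 8/15 24/29 -128/435 592/435 -1 -3 S
1 60/97 12/25 336/2425 2664/2425 -1 -4 E
2 120/97 24/37 2112/3589 6768/3589 0 -4 N
3 15/16 3/2 -9/16 39/16 0 -3 W
final -1 -3 S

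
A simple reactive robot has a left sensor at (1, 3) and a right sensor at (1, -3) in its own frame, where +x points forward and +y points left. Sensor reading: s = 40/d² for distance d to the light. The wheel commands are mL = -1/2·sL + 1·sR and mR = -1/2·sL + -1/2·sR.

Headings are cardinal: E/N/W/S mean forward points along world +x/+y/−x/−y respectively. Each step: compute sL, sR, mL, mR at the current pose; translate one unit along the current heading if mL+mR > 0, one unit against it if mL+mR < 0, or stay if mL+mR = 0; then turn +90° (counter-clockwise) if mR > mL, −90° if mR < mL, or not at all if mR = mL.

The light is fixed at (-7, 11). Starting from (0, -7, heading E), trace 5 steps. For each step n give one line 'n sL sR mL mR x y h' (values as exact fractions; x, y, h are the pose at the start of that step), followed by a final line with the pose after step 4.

0 40/289 8/101 292/29189 -3176/29189 0 -7 E
1 20/221 4/37 514/8177 -812/8177 -1 -7 S
2 8/85 40/221 148/1105 -152/1105 -1 -6 W
3 5/34 10/89 235/6052 -785/6052 0 -6 N
4 40/289 8/101 292/29189 -3176/29189 0 -7 E
final -1 -7 S

n=0: pose=(0,-7,E); sL=40/289, sR=8/101; mL=292/29189, mR=-3176/29189; mL+mR=-2884/29189 → advance -1; mR−mL=-12/101 → turn -1·90°
n=1: pose=(-1,-7,S); sL=20/221, sR=4/37; mL=514/8177, mR=-812/8177; mL+mR=-298/8177 → advance -1; mR−mL=-6/37 → turn -1·90°
n=2: pose=(-1,-6,W); sL=8/85, sR=40/221; mL=148/1105, mR=-152/1105; mL+mR=-4/1105 → advance -1; mR−mL=-60/221 → turn -1·90°
n=3: pose=(0,-6,N); sL=5/34, sR=10/89; mL=235/6052, mR=-785/6052; mL+mR=-275/3026 → advance -1; mR−mL=-15/89 → turn -1·90°
n=4: pose=(0,-7,E); sL=40/289, sR=8/101; mL=292/29189, mR=-3176/29189; mL+mR=-2884/29189 → advance -1; mR−mL=-12/101 → turn -1·90°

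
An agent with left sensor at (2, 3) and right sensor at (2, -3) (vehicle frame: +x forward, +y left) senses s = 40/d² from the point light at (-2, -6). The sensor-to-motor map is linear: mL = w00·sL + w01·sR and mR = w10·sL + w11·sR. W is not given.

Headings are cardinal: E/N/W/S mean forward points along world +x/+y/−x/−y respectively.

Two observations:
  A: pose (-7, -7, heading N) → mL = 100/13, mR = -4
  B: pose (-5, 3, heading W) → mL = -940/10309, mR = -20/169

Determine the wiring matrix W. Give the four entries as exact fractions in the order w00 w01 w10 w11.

obs A: pose=(-7,-7,N) → sL=8/13, sR=8, mL=100/13, mR=-4
obs B: pose=(-5,3,W) → sL=40/61, sR=40/169, mL=-940/10309, mR=-20/169
sensor matrix S = [[8/13, 8], [40/61, 40/169]]; det S = -683520/134017
solve [mL_A; mL_B] = S·[w00; w01] and [mR_A; mR_B] = S·[w10; w11]:
  w00 = -1/2, w01 = 1, w10 = 0, w11 = -1/2

-1/2 1 0 -1/2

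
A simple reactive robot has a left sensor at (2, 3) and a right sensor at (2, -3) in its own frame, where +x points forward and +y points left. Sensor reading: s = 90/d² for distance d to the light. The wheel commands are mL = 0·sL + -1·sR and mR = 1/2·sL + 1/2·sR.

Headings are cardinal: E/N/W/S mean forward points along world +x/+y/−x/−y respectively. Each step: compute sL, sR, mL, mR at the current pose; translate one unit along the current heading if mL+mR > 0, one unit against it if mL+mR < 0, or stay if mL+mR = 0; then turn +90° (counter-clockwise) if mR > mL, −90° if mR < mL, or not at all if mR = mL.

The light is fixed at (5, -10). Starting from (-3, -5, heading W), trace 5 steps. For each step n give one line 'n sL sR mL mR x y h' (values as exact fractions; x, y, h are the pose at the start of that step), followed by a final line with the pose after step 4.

n=0: pose=(-3,-5,W); sL=45/52, sR=45/82; mL=-45/82, mR=3015/4264; mL+mR=675/4264 → advance +1; mR−mL=5355/4264 → turn +1·90°
n=1: pose=(-4,-5,S); sL=2, sR=10/17; mL=-10/17, mR=22/17; mL+mR=12/17 → advance +1; mR−mL=32/17 → turn +1·90°
n=2: pose=(-4,-6,E); sL=45/49, sR=9/5; mL=-9/5, mR=333/245; mL+mR=-108/245 → advance -1; mR−mL=774/245 → turn +1·90°
n=3: pose=(-5,-6,N); sL=18/41, sR=18/17; mL=-18/17, mR=522/697; mL+mR=-216/697 → advance -1; mR−mL=1260/697 → turn +1·90°
n=4: pose=(-5,-7,W); sL=5/8, sR=1/2; mL=-1/2, mR=9/16; mL+mR=1/16 → advance +1; mR−mL=17/16 → turn +1·90°

0 45/52 45/82 -45/82 3015/4264 -3 -5 W
1 2 10/17 -10/17 22/17 -4 -5 S
2 45/49 9/5 -9/5 333/245 -4 -6 E
3 18/41 18/17 -18/17 522/697 -5 -6 N
4 5/8 1/2 -1/2 9/16 -5 -7 W
final -6 -7 S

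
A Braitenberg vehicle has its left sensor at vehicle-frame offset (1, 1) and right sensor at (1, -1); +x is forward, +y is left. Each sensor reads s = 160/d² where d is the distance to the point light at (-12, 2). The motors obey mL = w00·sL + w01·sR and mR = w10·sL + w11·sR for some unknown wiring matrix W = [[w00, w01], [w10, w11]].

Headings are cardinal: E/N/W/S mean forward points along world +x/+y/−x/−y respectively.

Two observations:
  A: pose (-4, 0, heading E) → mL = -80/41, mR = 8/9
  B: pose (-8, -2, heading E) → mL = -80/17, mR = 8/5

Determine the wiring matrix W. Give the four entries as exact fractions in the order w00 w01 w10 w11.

obs A: pose=(-4,0,E) → sL=80/41, sR=16/9, mL=-80/41, mR=8/9
obs B: pose=(-8,-2,E) → sL=80/17, sR=16/5, mL=-80/17, mR=8/5
sensor matrix S = [[80/41, 16/9], [80/17, 16/5]]; det S = -13312/6273
solve [mL_A; mL_B] = S·[w00; w01] and [mR_A; mR_B] = S·[w10; w11]:
  w00 = -1, w01 = 0, w10 = 0, w11 = 1/2

-1 0 0 1/2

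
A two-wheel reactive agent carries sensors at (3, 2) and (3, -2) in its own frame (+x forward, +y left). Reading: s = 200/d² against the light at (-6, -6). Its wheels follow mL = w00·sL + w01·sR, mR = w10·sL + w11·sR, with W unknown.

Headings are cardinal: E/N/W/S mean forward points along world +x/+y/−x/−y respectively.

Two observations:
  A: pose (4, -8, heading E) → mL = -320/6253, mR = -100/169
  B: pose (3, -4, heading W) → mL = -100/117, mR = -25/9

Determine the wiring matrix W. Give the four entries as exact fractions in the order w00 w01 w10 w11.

-1/2 1/2 -1/2 0

obs A: pose=(4,-8,E) → sL=200/169, sR=40/37, mL=-320/6253, mR=-100/169
obs B: pose=(3,-4,W) → sL=50/9, sR=50/13, mL=-100/117, mR=-25/9
sensor matrix S = [[200/169, 40/37], [50/9, 50/13]]; det S = -1064000/731601
solve [mL_A; mL_B] = S·[w00; w01] and [mR_A; mR_B] = S·[w10; w11]:
  w00 = -1/2, w01 = 1/2, w10 = -1/2, w11 = 0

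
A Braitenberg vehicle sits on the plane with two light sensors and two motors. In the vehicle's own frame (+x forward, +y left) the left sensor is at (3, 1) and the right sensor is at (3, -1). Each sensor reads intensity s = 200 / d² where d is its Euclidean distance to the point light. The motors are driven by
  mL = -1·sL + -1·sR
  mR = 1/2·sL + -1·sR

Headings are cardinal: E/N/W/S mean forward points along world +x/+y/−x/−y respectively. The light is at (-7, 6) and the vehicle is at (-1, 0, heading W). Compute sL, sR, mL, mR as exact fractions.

100/29 100/17 -4600/493 -2050/493

left sensor world pos  = (-4, -1); dL² = 58
right sensor world pos = (-4, 1); dR² = 34
sL = 200/58 = 100/29
sR = 200/34 = 100/17
mL = -1·sL + -1·sR = -4600/493
mR = 1/2·sL + -1·sR = -2050/493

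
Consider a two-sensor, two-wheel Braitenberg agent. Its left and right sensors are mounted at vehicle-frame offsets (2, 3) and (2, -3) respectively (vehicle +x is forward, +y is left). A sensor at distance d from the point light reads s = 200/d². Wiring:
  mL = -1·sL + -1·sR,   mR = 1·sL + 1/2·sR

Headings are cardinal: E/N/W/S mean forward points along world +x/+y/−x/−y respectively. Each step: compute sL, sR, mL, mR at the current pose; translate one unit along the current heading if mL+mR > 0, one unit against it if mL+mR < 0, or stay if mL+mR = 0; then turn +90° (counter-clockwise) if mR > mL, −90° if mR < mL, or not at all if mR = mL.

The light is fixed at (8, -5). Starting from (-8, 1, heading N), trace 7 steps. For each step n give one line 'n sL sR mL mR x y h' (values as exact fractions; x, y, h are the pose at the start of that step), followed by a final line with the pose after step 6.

n=0: pose=(-8,1,N); sL=8/17, sR=200/233; mL=-5264/3961, mR=3564/3961; mL+mR=-100/233 → advance -1; mR−mL=8828/3961 → turn +1·90°
n=1: pose=(-8,0,W); sL=25/41, sR=50/97; mL=-4475/3977, mR=3450/3977; mL+mR=-25/97 → advance -1; mR−mL=7925/3977 → turn +1·90°
n=2: pose=(-7,0,S); sL=200/153, sR=200/333; mL=-1200/629, mR=9100/5661; mL+mR=-100/333 → advance -1; mR−mL=19900/5661 → turn +1·90°
n=3: pose=(-7,1,E); sL=4/5, sR=100/89; mL=-856/445, mR=606/445; mL+mR=-50/89 → advance -1; mR−mL=1462/445 → turn +1·90°
n=4: pose=(-8,1,N); sL=8/17, sR=200/233; mL=-5264/3961, mR=3564/3961; mL+mR=-100/233 → advance -1; mR−mL=8828/3961 → turn +1·90°
n=5: pose=(-8,0,W); sL=25/41, sR=50/97; mL=-4475/3977, mR=3450/3977; mL+mR=-25/97 → advance -1; mR−mL=7925/3977 → turn +1·90°
n=6: pose=(-7,0,S); sL=200/153, sR=200/333; mL=-1200/629, mR=9100/5661; mL+mR=-100/333 → advance -1; mR−mL=19900/5661 → turn +1·90°

0 8/17 200/233 -5264/3961 3564/3961 -8 1 N
1 25/41 50/97 -4475/3977 3450/3977 -8 0 W
2 200/153 200/333 -1200/629 9100/5661 -7 0 S
3 4/5 100/89 -856/445 606/445 -7 1 E
4 8/17 200/233 -5264/3961 3564/3961 -8 1 N
5 25/41 50/97 -4475/3977 3450/3977 -8 0 W
6 200/153 200/333 -1200/629 9100/5661 -7 0 S
final -7 1 E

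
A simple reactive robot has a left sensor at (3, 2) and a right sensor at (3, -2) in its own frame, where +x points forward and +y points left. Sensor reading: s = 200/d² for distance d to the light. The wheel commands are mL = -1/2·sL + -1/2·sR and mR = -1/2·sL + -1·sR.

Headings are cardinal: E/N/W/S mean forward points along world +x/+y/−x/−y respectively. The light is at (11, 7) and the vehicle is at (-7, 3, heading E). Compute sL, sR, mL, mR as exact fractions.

left sensor world pos  = (-4, 5); dL² = 229
right sensor world pos = (-4, 1); dR² = 261
sL = 200/229 = 200/229
sR = 200/261 = 200/261
mL = -1/2·sL + -1/2·sR = -49000/59769
mR = -1/2·sL + -1·sR = -71900/59769

200/229 200/261 -49000/59769 -71900/59769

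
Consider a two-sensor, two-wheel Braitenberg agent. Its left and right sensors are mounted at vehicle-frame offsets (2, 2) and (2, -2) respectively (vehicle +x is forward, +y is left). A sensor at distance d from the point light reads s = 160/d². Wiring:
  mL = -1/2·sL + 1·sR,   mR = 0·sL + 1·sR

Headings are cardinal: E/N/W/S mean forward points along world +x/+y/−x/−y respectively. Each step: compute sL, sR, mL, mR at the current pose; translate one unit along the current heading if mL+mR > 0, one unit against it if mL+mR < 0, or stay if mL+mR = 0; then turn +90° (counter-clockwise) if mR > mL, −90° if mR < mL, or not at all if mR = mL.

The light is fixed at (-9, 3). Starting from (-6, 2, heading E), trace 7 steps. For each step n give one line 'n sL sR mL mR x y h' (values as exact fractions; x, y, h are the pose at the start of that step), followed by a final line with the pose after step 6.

n=0: pose=(-6,2,E); sL=80/13, sR=80/17; mL=360/221, mR=80/17; mL+mR=1400/221 → advance +1; mR−mL=40/13 → turn +1·90°
n=1: pose=(-5,2,N); sL=32, sR=160/37; mL=-432/37, mR=160/37; mL+mR=-272/37 → advance -1; mR−mL=16 → turn +1·90°
n=2: pose=(-5,1,W); sL=8, sR=40; mL=36, mR=40; mL+mR=76 → advance +1; mR−mL=4 → turn +1·90°
n=3: pose=(-6,1,S); sL=160/41, sR=160/17; mL=5200/697, mR=160/17; mL+mR=11760/697 → advance +1; mR−mL=80/41 → turn +1·90°
n=4: pose=(-6,0,E); sL=80/13, sR=16/5; mL=8/65, mR=16/5; mL+mR=216/65 → advance +1; mR−mL=40/13 → turn +1·90°
n=5: pose=(-5,0,N); sL=32, sR=160/37; mL=-432/37, mR=160/37; mL+mR=-272/37 → advance -1; mR−mL=16 → turn +1·90°
n=6: pose=(-5,-1,W); sL=4, sR=20; mL=18, mR=20; mL+mR=38 → advance +1; mR−mL=2 → turn +1·90°

0 80/13 80/17 360/221 80/17 -6 2 E
1 32 160/37 -432/37 160/37 -5 2 N
2 8 40 36 40 -5 1 W
3 160/41 160/17 5200/697 160/17 -6 1 S
4 80/13 16/5 8/65 16/5 -6 0 E
5 32 160/37 -432/37 160/37 -5 0 N
6 4 20 18 20 -5 -1 W
final -6 -1 S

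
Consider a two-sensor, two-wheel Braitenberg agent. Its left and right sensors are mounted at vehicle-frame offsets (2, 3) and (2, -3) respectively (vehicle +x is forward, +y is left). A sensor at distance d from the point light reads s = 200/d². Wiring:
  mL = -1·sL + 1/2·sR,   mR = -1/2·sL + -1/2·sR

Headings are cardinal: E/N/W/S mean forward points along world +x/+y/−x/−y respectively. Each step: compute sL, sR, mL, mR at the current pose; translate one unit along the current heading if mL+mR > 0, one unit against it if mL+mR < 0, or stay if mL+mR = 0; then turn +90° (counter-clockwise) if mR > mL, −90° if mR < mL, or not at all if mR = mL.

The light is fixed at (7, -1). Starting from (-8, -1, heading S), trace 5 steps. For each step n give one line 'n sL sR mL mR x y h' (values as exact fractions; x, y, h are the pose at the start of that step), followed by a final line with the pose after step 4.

n=0: pose=(-8,-1,S); sL=50/37, sR=25/41; mL=-3175/3034, mR=-2975/3034; mL+mR=-75/37 → advance -1; mR−mL=100/1517 → turn +1·90°
n=1: pose=(-8,0,E); sL=40/37, sR=200/173; mL=-3220/6401, mR=-7160/6401; mL+mR=-60/37 → advance -1; mR−mL=-3940/6401 → turn -1·90°
n=2: pose=(-9,0,S); sL=20/17, sR=100/181; mL=-2770/3077, mR=-2660/3077; mL+mR=-30/17 → advance -1; mR−mL=110/3077 → turn +1·90°
n=3: pose=(-9,1,E); sL=200/221, sR=200/197; mL=-17300/43537, mR=-41800/43537; mL+mR=-300/221 → advance -1; mR−mL=-24500/43537 → turn -1·90°
n=4: pose=(-10,1,S); sL=50/49, sR=1/2; mL=-151/196, mR=-149/196; mL+mR=-75/49 → advance -1; mR−mL=1/98 → turn +1·90°

0 50/37 25/41 -3175/3034 -2975/3034 -8 -1 S
1 40/37 200/173 -3220/6401 -7160/6401 -8 0 E
2 20/17 100/181 -2770/3077 -2660/3077 -9 0 S
3 200/221 200/197 -17300/43537 -41800/43537 -9 1 E
4 50/49 1/2 -151/196 -149/196 -10 1 S
final -10 2 E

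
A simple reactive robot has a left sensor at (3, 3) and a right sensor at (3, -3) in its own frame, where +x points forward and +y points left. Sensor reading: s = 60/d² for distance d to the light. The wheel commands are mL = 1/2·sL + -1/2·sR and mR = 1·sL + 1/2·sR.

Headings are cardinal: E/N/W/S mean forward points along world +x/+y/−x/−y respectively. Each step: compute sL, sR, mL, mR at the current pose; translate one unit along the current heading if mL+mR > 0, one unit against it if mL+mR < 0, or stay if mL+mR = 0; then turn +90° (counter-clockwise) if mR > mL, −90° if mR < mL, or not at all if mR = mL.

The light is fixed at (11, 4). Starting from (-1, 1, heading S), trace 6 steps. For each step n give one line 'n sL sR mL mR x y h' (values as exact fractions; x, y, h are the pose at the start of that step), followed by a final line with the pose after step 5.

0 20/39 20/87 160/1131 710/1131 -1 1 S
1 30/41 6/13 72/533 513/533 -1 0 E
2 60/197 12/13 -792/2561 1962/2561 0 0 N
3 15/58 15/49 -135/5684 585/1421 0 1 W
4 20/39 20/87 160/1131 710/1131 -1 1 S
5 30/41 6/13 72/533 513/533 -1 0 E
final 0 0 N

n=0: pose=(-1,1,S); sL=20/39, sR=20/87; mL=160/1131, mR=710/1131; mL+mR=10/13 → advance +1; mR−mL=550/1131 → turn +1·90°
n=1: pose=(-1,0,E); sL=30/41, sR=6/13; mL=72/533, mR=513/533; mL+mR=45/41 → advance +1; mR−mL=441/533 → turn +1·90°
n=2: pose=(0,0,N); sL=60/197, sR=12/13; mL=-792/2561, mR=1962/2561; mL+mR=90/197 → advance +1; mR−mL=2754/2561 → turn +1·90°
n=3: pose=(0,1,W); sL=15/58, sR=15/49; mL=-135/5684, mR=585/1421; mL+mR=45/116 → advance +1; mR−mL=2475/5684 → turn +1·90°
n=4: pose=(-1,1,S); sL=20/39, sR=20/87; mL=160/1131, mR=710/1131; mL+mR=10/13 → advance +1; mR−mL=550/1131 → turn +1·90°
n=5: pose=(-1,0,E); sL=30/41, sR=6/13; mL=72/533, mR=513/533; mL+mR=45/41 → advance +1; mR−mL=441/533 → turn +1·90°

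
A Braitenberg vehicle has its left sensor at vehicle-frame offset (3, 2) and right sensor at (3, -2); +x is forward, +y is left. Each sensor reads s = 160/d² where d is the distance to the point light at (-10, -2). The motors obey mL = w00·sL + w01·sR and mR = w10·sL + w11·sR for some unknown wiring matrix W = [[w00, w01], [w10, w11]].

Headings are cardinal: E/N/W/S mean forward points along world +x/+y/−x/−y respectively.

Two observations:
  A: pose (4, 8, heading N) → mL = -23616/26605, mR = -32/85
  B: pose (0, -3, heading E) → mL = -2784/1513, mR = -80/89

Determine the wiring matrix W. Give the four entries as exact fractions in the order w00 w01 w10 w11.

obs A: pose=(4,8,N) → sL=160/313, sR=32/85, mL=-23616/26605, mR=-32/85
obs B: pose=(0,-3,E) → sL=16/17, sR=80/89, mL=-2784/1513, mR=-80/89
sensor matrix S = [[160/313, 32/85], [16/17, 80/89]]; det S = 4233216/40253365
solve [mL_A; mL_B] = S·[w00; w01] and [mR_A; mR_B] = S·[w10; w11]:
  w00 = -1, w01 = -1, w10 = 0, w11 = -1

-1 -1 0 -1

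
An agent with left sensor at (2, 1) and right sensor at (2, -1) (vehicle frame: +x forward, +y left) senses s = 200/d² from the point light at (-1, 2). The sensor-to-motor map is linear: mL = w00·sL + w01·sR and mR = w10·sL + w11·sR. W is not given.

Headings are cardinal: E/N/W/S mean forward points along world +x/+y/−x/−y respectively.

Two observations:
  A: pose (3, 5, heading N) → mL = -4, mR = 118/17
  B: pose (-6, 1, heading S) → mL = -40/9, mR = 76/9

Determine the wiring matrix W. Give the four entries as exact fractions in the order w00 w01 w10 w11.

obs A: pose=(3,5,N) → sL=100/17, sR=4, mL=-4, mR=118/17
obs B: pose=(-6,1,S) → sL=8, sR=40/9, mL=-40/9, mR=76/9
sensor matrix S = [[100/17, 4], [8, 40/9]]; det S = -896/153
solve [mL_A; mL_B] = S·[w00; w01] and [mR_A; mR_B] = S·[w10; w11]:
  w00 = 0, w01 = -1, w10 = 1/2, w11 = 1

0 -1 1/2 1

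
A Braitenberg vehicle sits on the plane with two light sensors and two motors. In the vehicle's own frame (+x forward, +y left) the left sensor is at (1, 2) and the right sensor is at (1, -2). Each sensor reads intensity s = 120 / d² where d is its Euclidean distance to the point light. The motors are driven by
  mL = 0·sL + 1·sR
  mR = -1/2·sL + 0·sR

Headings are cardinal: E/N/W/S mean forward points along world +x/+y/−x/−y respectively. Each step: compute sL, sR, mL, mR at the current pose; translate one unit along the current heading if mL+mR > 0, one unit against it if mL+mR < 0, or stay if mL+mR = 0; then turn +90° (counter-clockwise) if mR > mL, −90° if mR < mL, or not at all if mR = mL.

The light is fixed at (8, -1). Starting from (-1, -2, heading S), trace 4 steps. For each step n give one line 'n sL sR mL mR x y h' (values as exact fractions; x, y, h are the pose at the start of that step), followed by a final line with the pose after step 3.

n=0: pose=(-1,-2,S); sL=120/53, sR=24/25; mL=24/25, mR=-60/53; mL+mR=-228/1325 → advance -1; mR−mL=-2772/1325 → turn -1·90°
n=1: pose=(-1,-1,W); sL=15/13, sR=15/13; mL=15/13, mR=-15/26; mL+mR=15/26 → advance +1; mR−mL=-45/26 → turn -1·90°
n=2: pose=(-2,-1,N); sL=24/29, sR=24/13; mL=24/13, mR=-12/29; mL+mR=540/377 → advance +1; mR−mL=-852/377 → turn -1·90°
n=3: pose=(-2,0,E); sL=4/3, sR=60/41; mL=60/41, mR=-2/3; mL+mR=98/123 → advance +1; mR−mL=-262/123 → turn -1·90°

0 120/53 24/25 24/25 -60/53 -1 -2 S
1 15/13 15/13 15/13 -15/26 -1 -1 W
2 24/29 24/13 24/13 -12/29 -2 -1 N
3 4/3 60/41 60/41 -2/3 -2 0 E
final -1 0 S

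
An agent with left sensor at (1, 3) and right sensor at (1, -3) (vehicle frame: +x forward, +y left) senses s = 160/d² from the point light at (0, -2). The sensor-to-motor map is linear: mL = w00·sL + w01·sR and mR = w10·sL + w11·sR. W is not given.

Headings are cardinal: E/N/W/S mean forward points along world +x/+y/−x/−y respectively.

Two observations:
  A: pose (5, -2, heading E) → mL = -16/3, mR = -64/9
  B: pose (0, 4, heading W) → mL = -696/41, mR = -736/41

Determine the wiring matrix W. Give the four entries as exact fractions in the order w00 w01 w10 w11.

-1 -1/2 -1 -1

obs A: pose=(5,-2,E) → sL=32/9, sR=32/9, mL=-16/3, mR=-64/9
obs B: pose=(0,4,W) → sL=16, sR=80/41, mL=-696/41, mR=-736/41
sensor matrix S = [[32/9, 32/9], [16, 80/41]]; det S = -2048/41
solve [mL_A; mL_B] = S·[w00; w01] and [mR_A; mR_B] = S·[w10; w11]:
  w00 = -1, w01 = -1/2, w10 = -1, w11 = -1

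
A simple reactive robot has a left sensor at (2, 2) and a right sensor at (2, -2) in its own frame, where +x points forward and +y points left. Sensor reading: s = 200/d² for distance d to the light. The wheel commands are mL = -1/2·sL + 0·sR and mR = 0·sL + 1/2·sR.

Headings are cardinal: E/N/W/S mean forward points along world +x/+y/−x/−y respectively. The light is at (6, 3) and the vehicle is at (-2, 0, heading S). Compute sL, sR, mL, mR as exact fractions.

200/61 8/5 -100/61 4/5

left sensor world pos  = (0, -2); dL² = 61
right sensor world pos = (-4, -2); dR² = 125
sL = 200/61 = 200/61
sR = 200/125 = 8/5
mL = -1/2·sL + 0·sR = -100/61
mR = 0·sL + 1/2·sR = 4/5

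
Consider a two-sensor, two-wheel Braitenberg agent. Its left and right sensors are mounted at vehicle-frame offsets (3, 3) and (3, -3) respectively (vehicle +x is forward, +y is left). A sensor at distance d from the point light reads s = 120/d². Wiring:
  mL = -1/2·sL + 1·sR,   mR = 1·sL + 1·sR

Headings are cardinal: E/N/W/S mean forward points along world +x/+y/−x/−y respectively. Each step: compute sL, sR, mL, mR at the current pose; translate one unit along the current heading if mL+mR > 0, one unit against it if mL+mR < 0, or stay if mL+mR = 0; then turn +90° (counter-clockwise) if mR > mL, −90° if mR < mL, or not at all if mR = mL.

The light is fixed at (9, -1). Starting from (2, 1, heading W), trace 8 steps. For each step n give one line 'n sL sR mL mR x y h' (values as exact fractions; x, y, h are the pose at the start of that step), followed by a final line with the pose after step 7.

n=0: pose=(2,1,W); sL=120/101, sR=24/25; mL=924/2525, mR=5424/2525; mL+mR=6348/2525 → advance +1; mR−mL=180/101 → turn +1·90°
n=1: pose=(1,1,S); sL=60/13, sR=60/61; mL=-1050/793, mR=4440/793; mL+mR=3390/793 → advance +1; mR−mL=90/13 → turn +1·90°
n=2: pose=(1,0,E); sL=120/41, sR=120/29; mL=3180/1189, mR=8400/1189; mL+mR=11580/1189 → advance +1; mR−mL=180/41 → turn +1·90°
n=3: pose=(2,0,N); sL=30/29, sR=15/4; mL=375/116, mR=555/116; mL+mR=465/58 → advance +1; mR−mL=45/29 → turn +1·90°
n=4: pose=(2,1,W); sL=120/101, sR=24/25; mL=924/2525, mR=5424/2525; mL+mR=6348/2525 → advance +1; mR−mL=180/101 → turn +1·90°
n=5: pose=(1,1,S); sL=60/13, sR=60/61; mL=-1050/793, mR=4440/793; mL+mR=3390/793 → advance +1; mR−mL=90/13 → turn +1·90°
n=6: pose=(1,0,E); sL=120/41, sR=120/29; mL=3180/1189, mR=8400/1189; mL+mR=11580/1189 → advance +1; mR−mL=180/41 → turn +1·90°
n=7: pose=(2,0,N); sL=30/29, sR=15/4; mL=375/116, mR=555/116; mL+mR=465/58 → advance +1; mR−mL=45/29 → turn +1·90°

0 120/101 24/25 924/2525 5424/2525 2 1 W
1 60/13 60/61 -1050/793 4440/793 1 1 S
2 120/41 120/29 3180/1189 8400/1189 1 0 E
3 30/29 15/4 375/116 555/116 2 0 N
4 120/101 24/25 924/2525 5424/2525 2 1 W
5 60/13 60/61 -1050/793 4440/793 1 1 S
6 120/41 120/29 3180/1189 8400/1189 1 0 E
7 30/29 15/4 375/116 555/116 2 0 N
final 2 1 W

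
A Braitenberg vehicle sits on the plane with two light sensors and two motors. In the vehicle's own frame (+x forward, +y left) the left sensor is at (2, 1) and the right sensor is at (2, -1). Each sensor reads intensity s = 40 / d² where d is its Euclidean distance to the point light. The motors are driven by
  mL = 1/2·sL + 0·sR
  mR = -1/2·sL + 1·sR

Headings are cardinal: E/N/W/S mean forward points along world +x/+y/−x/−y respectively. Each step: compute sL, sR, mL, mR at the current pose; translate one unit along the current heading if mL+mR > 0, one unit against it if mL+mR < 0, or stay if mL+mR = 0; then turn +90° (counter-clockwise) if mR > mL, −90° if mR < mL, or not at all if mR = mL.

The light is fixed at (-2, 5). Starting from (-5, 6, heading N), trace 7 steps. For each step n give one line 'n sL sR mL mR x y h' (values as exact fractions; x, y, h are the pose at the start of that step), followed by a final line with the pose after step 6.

n=0: pose=(-5,6,N); sL=8/5, sR=40/13; mL=4/5, mR=148/65; mL+mR=40/13 → advance +1; mR−mL=96/65 → turn +1·90°
n=1: pose=(-5,7,W); sL=20/13, sR=20/17; mL=10/13, mR=90/221; mL+mR=20/17 → advance +1; mR−mL=-80/221 → turn -1·90°
n=2: pose=(-6,7,N); sL=40/41, sR=8/5; mL=20/41, mR=228/205; mL+mR=8/5 → advance +1; mR−mL=128/205 → turn +1·90°
n=3: pose=(-6,8,W); sL=1, sR=10/13; mL=1/2, mR=7/26; mL+mR=10/13 → advance +1; mR−mL=-3/13 → turn -1·90°
n=4: pose=(-7,8,N); sL=40/61, sR=40/41; mL=20/61, mR=1620/2501; mL+mR=40/41 → advance +1; mR−mL=800/2501 → turn +1·90°
n=5: pose=(-7,9,W); sL=20/29, sR=20/37; mL=10/29, mR=210/1073; mL+mR=20/37 → advance +1; mR−mL=-160/1073 → turn -1·90°
n=6: pose=(-8,9,N); sL=8/17, sR=40/61; mL=4/17, mR=436/1037; mL+mR=40/61 → advance +1; mR−mL=192/1037 → turn +1·90°

0 8/5 40/13 4/5 148/65 -5 6 N
1 20/13 20/17 10/13 90/221 -5 7 W
2 40/41 8/5 20/41 228/205 -6 7 N
3 1 10/13 1/2 7/26 -6 8 W
4 40/61 40/41 20/61 1620/2501 -7 8 N
5 20/29 20/37 10/29 210/1073 -7 9 W
6 8/17 40/61 4/17 436/1037 -8 9 N
final -8 10 W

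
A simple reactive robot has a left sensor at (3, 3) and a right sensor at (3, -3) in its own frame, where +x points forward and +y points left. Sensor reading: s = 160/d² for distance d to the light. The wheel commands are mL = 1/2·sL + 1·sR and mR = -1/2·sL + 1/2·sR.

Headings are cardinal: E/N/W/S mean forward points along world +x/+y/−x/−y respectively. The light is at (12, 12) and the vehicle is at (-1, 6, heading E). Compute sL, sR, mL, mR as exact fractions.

left sensor world pos  = (2, 9); dL² = 109
right sensor world pos = (2, 3); dR² = 181
sL = 160/109 = 160/109
sR = 160/181 = 160/181
mL = 1/2·sL + 1·sR = 31920/19729
mR = -1/2·sL + 1/2·sR = -5760/19729

160/109 160/181 31920/19729 -5760/19729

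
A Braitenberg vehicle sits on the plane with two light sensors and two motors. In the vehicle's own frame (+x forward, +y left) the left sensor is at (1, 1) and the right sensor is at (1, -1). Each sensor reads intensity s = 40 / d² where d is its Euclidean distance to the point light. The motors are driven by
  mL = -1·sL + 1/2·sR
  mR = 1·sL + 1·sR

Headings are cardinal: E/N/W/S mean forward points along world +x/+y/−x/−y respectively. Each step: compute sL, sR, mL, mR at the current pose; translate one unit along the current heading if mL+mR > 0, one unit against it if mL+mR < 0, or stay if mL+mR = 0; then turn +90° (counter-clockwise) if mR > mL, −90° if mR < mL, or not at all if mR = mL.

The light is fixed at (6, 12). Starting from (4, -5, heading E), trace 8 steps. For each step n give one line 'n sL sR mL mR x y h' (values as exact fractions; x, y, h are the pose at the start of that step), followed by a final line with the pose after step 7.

0 40/257 8/65 -1572/16705 4656/16705 4 -5 E
1 2/13 5/32 -63/832 129/416 5 -5 N
2 40/293 40/229 -3300/67097 20880/67097 5 -4 W
3 4/29 20/149 -306/4321 1176/4321 4 -4 S
4 40/257 8/65 -1572/16705 4656/16705 4 -5 E
5 2/13 5/32 -63/832 129/416 5 -5 N
6 40/293 40/229 -3300/67097 20880/67097 5 -4 W
7 4/29 20/149 -306/4321 1176/4321 4 -4 S
final 4 -5 E

n=0: pose=(4,-5,E); sL=40/257, sR=8/65; mL=-1572/16705, mR=4656/16705; mL+mR=12/65 → advance +1; mR−mL=6228/16705 → turn +1·90°
n=1: pose=(5,-5,N); sL=2/13, sR=5/32; mL=-63/832, mR=129/416; mL+mR=15/64 → advance +1; mR−mL=321/832 → turn +1·90°
n=2: pose=(5,-4,W); sL=40/293, sR=40/229; mL=-3300/67097, mR=20880/67097; mL+mR=60/229 → advance +1; mR−mL=24180/67097 → turn +1·90°
n=3: pose=(4,-4,S); sL=4/29, sR=20/149; mL=-306/4321, mR=1176/4321; mL+mR=30/149 → advance +1; mR−mL=1482/4321 → turn +1·90°
n=4: pose=(4,-5,E); sL=40/257, sR=8/65; mL=-1572/16705, mR=4656/16705; mL+mR=12/65 → advance +1; mR−mL=6228/16705 → turn +1·90°
n=5: pose=(5,-5,N); sL=2/13, sR=5/32; mL=-63/832, mR=129/416; mL+mR=15/64 → advance +1; mR−mL=321/832 → turn +1·90°
n=6: pose=(5,-4,W); sL=40/293, sR=40/229; mL=-3300/67097, mR=20880/67097; mL+mR=60/229 → advance +1; mR−mL=24180/67097 → turn +1·90°
n=7: pose=(4,-4,S); sL=4/29, sR=20/149; mL=-306/4321, mR=1176/4321; mL+mR=30/149 → advance +1; mR−mL=1482/4321 → turn +1·90°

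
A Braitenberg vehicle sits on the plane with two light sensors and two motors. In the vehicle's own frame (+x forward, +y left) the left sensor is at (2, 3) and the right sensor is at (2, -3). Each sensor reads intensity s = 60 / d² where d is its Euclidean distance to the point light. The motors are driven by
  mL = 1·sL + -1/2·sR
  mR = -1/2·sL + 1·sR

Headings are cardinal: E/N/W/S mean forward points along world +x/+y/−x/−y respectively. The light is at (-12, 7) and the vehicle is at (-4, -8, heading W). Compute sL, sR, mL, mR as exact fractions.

1/6 1/3 0 1/4

left sensor world pos  = (-6, -11); dL² = 360
right sensor world pos = (-6, -5); dR² = 180
sL = 60/360 = 1/6
sR = 60/180 = 1/3
mL = 1·sL + -1/2·sR = 0
mR = -1/2·sL + 1·sR = 1/4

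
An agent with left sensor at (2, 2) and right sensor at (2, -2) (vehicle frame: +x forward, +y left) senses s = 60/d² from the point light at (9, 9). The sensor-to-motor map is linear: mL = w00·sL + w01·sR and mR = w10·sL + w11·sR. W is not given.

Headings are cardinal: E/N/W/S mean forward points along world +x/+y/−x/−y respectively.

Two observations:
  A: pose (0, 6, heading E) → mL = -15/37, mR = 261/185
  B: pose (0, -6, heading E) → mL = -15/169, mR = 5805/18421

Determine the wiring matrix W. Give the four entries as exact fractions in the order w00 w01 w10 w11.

0 -1/2 1/2 1

obs A: pose=(0,6,E) → sL=6/5, sR=30/37, mL=-15/37, mR=261/185
obs B: pose=(0,-6,E) → sL=30/109, sR=30/169, mL=-15/169, mR=5805/18421
sensor matrix S = [[6/5, 30/37], [30/109, 30/169]]; det S = -6912/681577
solve [mL_A; mL_B] = S·[w00; w01] and [mR_A; mR_B] = S·[w10; w11]:
  w00 = 0, w01 = -1/2, w10 = 1/2, w11 = 1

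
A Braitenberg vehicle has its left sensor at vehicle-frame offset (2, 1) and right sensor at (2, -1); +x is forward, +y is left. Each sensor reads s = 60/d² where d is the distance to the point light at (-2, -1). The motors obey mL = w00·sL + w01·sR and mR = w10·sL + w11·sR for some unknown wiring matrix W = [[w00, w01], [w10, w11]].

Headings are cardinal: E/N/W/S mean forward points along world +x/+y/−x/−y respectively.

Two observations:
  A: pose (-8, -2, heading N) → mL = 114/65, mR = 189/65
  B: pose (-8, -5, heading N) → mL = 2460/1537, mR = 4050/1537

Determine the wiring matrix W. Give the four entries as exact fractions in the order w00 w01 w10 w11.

obs A: pose=(-8,-2,N) → sL=6/5, sR=30/13, mL=114/65, mR=189/65
obs B: pose=(-8,-5,N) → sL=60/53, sR=60/29, mL=2460/1537, mR=4050/1537
sensor matrix S = [[6/5, 30/13], [60/53, 60/29]]; det S = -2592/19981
solve [mL_A; mL_B] = S·[w00; w01] and [mR_A; mR_B] = S·[w10; w11]:
  w00 = 1/2, w01 = 1/2, w10 = 1/2, w11 = 1

1/2 1/2 1/2 1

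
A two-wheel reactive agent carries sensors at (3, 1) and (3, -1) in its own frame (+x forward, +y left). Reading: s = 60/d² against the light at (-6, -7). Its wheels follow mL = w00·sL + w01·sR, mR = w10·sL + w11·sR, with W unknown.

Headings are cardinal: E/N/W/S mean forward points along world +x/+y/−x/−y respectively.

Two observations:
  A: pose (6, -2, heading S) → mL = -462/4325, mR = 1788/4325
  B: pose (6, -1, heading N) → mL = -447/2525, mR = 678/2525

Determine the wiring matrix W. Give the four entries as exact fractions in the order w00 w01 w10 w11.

obs A: pose=(6,-2,S) → sL=60/173, sR=12/25, mL=-462/4325, mR=1788/4325
obs B: pose=(6,-1,N) → sL=30/101, sR=6/25, mL=-447/2525, mR=678/2525
sensor matrix S = [[60/173, 12/25], [30/101, 6/25]]; det S = -5184/87365
solve [mL_A; mL_B] = S·[w00; w01] and [mR_A; mR_B] = S·[w10; w11]:
  w00 = -1, w01 = 1/2, w10 = 1/2, w11 = 1/2

-1 1/2 1/2 1/2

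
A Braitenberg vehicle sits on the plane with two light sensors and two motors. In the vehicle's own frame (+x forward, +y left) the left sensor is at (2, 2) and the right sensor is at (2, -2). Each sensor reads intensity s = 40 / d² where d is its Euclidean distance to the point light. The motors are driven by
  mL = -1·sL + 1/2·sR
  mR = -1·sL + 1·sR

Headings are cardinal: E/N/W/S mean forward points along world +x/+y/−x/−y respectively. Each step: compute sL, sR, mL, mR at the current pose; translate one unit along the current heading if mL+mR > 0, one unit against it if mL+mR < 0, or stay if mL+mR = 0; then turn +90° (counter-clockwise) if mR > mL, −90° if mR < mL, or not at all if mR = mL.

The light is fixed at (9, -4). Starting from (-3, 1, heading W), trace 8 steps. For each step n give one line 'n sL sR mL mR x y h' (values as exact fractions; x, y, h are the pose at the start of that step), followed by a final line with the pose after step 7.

n=0: pose=(-3,1,W); sL=8/41, sR=8/49; mL=-228/2009, mR=-64/2009; mL+mR=-292/2009 → advance -1; mR−mL=4/49 → turn +1·90°
n=1: pose=(-2,1,S); sL=4/9, sR=20/89; mL=-266/801, mR=-176/801; mL+mR=-442/801 → advance -1; mR−mL=10/89 → turn +1·90°
n=2: pose=(-2,2,E); sL=8/29, sR=40/97; mL=-196/2813, mR=384/2813; mL+mR=188/2813 → advance +1; mR−mL=20/97 → turn +1·90°
n=3: pose=(-1,2,N); sL=5/26, sR=5/16; mL=-15/416, mR=25/208; mL+mR=35/416 → advance +1; mR−mL=5/32 → turn +1·90°
n=4: pose=(-1,3,W); sL=40/169, sR=8/45; mL=-1124/7605, mR=-448/7605; mL+mR=-524/2535 → advance -1; mR−mL=4/45 → turn +1·90°
n=5: pose=(0,3,S); sL=20/37, sR=20/73; mL=-1090/2701, mR=-720/2701; mL+mR=-1810/2701 → advance -1; mR−mL=10/73 → turn +1·90°
n=6: pose=(0,4,E); sL=40/149, sR=8/17; mL=-84/2533, mR=512/2533; mL+mR=428/2533 → advance +1; mR−mL=4/17 → turn +1·90°
n=7: pose=(1,4,N); sL=1/5, sR=5/17; mL=-9/170, mR=8/85; mL+mR=7/170 → advance +1; mR−mL=5/34 → turn +1·90°

0 8/41 8/49 -228/2009 -64/2009 -3 1 W
1 4/9 20/89 -266/801 -176/801 -2 1 S
2 8/29 40/97 -196/2813 384/2813 -2 2 E
3 5/26 5/16 -15/416 25/208 -1 2 N
4 40/169 8/45 -1124/7605 -448/7605 -1 3 W
5 20/37 20/73 -1090/2701 -720/2701 0 3 S
6 40/149 8/17 -84/2533 512/2533 0 4 E
7 1/5 5/17 -9/170 8/85 1 4 N
final 1 5 W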